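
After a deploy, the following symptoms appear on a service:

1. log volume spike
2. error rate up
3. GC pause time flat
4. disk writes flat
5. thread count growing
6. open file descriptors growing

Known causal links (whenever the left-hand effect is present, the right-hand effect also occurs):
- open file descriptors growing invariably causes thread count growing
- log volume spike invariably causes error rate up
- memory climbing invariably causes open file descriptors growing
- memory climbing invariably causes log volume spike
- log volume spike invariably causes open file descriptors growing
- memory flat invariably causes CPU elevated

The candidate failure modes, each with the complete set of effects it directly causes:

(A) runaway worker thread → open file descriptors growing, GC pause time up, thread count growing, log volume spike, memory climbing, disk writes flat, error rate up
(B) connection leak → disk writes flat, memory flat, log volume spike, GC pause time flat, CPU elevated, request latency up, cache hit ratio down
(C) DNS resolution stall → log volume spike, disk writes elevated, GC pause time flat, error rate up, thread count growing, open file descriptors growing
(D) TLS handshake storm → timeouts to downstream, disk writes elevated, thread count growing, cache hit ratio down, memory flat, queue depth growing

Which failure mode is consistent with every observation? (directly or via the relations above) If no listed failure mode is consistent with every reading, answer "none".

B

Testing each hypothesis:
(A) runaway worker thread — fails on GC pause time flat (predicts GC pause time up, not GC pause time flat)
(B) connection leak — log volume spike yes; error rate up yes (by log volume spike → error rate up); GC pause time flat yes; disk writes flat yes; thread count growing yes (by log volume spike → open file descriptors growing → thread count growing); open file descriptors growing yes (by log volume spike → open file descriptors growing)
(C) DNS resolution stall — log volume spike yes; error rate up yes; GC pause time flat yes; disk writes flat NO; thread count growing yes; open file descriptors growing yes
(D) TLS handshake storm — log volume spike NO; error rate up NO; GC pause time flat NO; disk writes flat NO; thread count growing yes; open file descriptors growing NO
(B) is the only candidate with no mismatches.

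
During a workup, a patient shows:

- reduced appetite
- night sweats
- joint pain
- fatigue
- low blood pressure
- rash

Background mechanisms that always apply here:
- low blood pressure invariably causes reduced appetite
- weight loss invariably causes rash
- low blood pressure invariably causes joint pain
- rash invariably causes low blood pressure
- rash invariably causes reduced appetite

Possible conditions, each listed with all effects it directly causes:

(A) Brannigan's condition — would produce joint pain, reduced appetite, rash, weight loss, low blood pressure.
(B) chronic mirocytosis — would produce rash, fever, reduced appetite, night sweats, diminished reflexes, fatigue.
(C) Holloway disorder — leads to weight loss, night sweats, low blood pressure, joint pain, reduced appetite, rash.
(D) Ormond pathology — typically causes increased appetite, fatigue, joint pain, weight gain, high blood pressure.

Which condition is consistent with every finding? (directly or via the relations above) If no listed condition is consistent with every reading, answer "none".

B

For each candidate, compare predicted effects to what was observed:
(A) Brannigan's condition — does not account for night sweats, fatigue
(B) chronic mirocytosis — reduced appetite +; night sweats +; joint pain + (by rash → low blood pressure → joint pain); fatigue +; low blood pressure + (by rash → low blood pressure); rash +
(C) Holloway disorder — reduced appetite +; night sweats +; joint pain +; fatigue -; low blood pressure +; rash +
(D) Ormond pathology — reduced appetite -; night sweats -; joint pain +; fatigue +; low blood pressure -; rash -
(B) alone accounts for all the evidence.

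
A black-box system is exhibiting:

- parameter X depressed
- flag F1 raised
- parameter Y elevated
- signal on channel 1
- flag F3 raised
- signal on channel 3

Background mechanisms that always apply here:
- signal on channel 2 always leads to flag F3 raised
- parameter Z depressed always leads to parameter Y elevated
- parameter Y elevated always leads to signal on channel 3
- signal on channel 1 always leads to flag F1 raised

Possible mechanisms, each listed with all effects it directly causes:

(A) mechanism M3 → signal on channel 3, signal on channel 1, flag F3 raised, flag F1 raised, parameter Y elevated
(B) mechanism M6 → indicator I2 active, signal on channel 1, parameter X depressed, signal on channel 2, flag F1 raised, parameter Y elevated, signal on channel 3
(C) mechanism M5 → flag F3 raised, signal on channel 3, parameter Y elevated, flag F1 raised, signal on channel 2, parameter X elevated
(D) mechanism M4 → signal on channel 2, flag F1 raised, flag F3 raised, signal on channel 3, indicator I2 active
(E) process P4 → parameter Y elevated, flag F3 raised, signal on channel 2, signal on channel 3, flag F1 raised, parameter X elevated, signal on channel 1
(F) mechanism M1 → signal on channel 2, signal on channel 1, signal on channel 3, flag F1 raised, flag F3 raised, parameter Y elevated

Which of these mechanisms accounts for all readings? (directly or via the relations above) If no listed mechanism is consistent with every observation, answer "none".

Checking each candidate against the observations:
(A) mechanism M3 — does not account for parameter X depressed
(B) mechanism M6 — parameter X depressed yes; flag F1 raised yes; parameter Y elevated yes; signal on channel 1 yes; flag F3 raised yes (through signal on channel 2 → flag F3 raised); signal on channel 3 yes
(C) mechanism M5 — fails on parameter X depressed, signal on channel 1 (predicts parameter X elevated, not parameter X depressed)
(D) mechanism M4 — parameter X depressed NO; flag F1 raised yes; parameter Y elevated NO; signal on channel 1 NO; flag F3 raised yes; signal on channel 3 yes
(E) process P4 — parameter X depressed NO; flag F1 raised yes; parameter Y elevated yes; signal on channel 1 yes; flag F3 raised yes; signal on channel 3 yes
(F) mechanism M1 — parameter X depressed NO; flag F1 raised yes; parameter Y elevated yes; signal on channel 1 yes; flag F3 raised yes; signal on channel 3 yes
Only (B) is consistent with every observation.

B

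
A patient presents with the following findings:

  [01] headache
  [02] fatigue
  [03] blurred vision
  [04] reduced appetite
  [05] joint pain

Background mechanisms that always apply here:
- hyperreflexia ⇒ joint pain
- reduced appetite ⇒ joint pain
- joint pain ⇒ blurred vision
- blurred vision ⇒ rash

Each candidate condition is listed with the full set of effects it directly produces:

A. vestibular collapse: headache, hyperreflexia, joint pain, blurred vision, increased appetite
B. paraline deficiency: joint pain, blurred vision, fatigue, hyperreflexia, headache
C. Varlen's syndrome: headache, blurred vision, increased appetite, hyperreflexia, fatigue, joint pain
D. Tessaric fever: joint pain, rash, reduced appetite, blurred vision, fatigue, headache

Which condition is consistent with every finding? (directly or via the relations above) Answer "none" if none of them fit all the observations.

D

Per-candidate check:
(A) vestibular collapse — headache match; fatigue miss; blurred vision match; reduced appetite miss; joint pain match
(B) paraline deficiency — headache match; fatigue match; blurred vision match; reduced appetite miss; joint pain match
(C) Varlen's syndrome — fails on reduced appetite (predicts increased appetite, not reduced appetite)
(D) Tessaric fever — headache match; fatigue match; blurred vision match; reduced appetite match; joint pain match
(D) alone accounts for all the evidence.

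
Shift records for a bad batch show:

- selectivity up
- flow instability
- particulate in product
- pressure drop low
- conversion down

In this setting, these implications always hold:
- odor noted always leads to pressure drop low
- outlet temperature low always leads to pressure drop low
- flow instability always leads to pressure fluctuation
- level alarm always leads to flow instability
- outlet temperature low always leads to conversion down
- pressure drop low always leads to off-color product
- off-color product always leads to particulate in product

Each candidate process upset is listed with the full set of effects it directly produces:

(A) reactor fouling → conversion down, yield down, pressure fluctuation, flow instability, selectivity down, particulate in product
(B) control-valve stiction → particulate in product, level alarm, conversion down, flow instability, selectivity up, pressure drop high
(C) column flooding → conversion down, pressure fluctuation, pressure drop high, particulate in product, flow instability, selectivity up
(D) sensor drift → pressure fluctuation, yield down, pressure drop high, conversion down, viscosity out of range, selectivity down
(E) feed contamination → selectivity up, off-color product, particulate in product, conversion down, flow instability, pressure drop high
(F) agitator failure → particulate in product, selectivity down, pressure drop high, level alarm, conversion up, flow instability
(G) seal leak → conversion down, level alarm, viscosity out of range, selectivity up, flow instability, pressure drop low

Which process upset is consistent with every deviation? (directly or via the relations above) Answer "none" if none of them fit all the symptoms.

G

Per-candidate check:
(A) reactor fouling — selectivity up ✗; flow instability ✓; particulate in product ✓; pressure drop low ✗; conversion down ✓
(B) control-valve stiction — selectivity up ✓; flow instability ✓; particulate in product ✓; pressure drop low ✗; conversion down ✓
(C) column flooding — selectivity up ✓; flow instability ✓; particulate in product ✓; pressure drop low ✗; conversion down ✓
(D) sensor drift — fails on selectivity up, flow instability, particulate in product, pressure drop low (predicts selectivity down, not selectivity up; predicts pressure drop high, not pressure drop low)
(E) feed contamination — selectivity up ✓; flow instability ✓; particulate in product ✓; pressure drop low ✗; conversion down ✓
(F) agitator failure — fails on selectivity up, pressure drop low, conversion down (predicts selectivity down, not selectivity up; predicts pressure drop high, not pressure drop low; predicts conversion up, not conversion down)
(G) seal leak — accounts for every observation (particulate in product by pressure drop low → off-color product → particulate in product)
Only (G) is consistent with every observation.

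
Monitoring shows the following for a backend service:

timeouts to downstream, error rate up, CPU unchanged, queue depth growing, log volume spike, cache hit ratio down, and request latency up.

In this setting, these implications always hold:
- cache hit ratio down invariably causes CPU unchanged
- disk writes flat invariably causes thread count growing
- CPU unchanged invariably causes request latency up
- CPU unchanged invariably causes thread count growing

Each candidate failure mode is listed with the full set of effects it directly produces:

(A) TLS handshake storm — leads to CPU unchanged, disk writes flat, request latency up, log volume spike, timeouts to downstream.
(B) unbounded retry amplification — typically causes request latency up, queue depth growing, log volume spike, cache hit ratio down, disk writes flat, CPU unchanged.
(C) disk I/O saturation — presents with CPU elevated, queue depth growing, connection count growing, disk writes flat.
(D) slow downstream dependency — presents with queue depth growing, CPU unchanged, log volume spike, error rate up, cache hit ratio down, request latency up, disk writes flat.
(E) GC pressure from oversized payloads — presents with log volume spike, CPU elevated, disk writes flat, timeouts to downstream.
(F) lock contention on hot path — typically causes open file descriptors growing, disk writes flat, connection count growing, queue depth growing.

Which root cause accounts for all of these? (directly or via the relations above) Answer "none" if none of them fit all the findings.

Testing each hypothesis:
(A) TLS handshake storm — timeouts to downstream +; error rate up -; CPU unchanged +; queue depth growing -; log volume spike +; cache hit ratio down -; request latency up +
(B) unbounded retry amplification — does not account for timeouts to downstream, error rate up
(C) disk I/O saturation — fails on timeouts to downstream, error rate up, CPU unchanged, log volume spike, cache hit ratio down, request latency up (predicts CPU elevated, not CPU unchanged)
(D) slow downstream dependency — does not account for timeouts to downstream
(E) GC pressure from oversized payloads — fails on error rate up, CPU unchanged, queue depth growing, cache hit ratio down, request latency up (predicts CPU elevated, not CPU unchanged)
(F) lock contention on hot path — does not account for timeouts to downstream, error rate up, CPU unchanged, log volume spike, cache hit ratio down, request latency up
No candidate is consistent with all observations.

none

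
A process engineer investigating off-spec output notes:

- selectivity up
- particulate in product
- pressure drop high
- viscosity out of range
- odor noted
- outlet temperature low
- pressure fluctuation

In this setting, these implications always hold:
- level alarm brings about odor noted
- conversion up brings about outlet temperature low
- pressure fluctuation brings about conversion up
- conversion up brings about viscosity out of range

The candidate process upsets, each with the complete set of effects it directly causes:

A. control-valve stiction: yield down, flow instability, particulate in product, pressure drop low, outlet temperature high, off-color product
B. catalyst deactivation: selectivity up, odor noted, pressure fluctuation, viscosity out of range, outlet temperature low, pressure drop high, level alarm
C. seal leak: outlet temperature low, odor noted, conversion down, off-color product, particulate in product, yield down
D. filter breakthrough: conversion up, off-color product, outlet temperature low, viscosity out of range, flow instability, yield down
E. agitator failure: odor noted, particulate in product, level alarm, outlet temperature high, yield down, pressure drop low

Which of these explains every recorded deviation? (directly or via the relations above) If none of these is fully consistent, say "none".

none

Checking each candidate against the observations:
(A) control-valve stiction — selectivity up miss; particulate in product match; pressure drop high miss; viscosity out of range miss; odor noted miss; outlet temperature low miss; pressure fluctuation miss
(B) catalyst deactivation — does not account for particulate in product
(C) seal leak — does not account for selectivity up, pressure drop high, viscosity out of range, pressure fluctuation
(D) filter breakthrough — does not account for selectivity up, particulate in product, pressure drop high, odor noted, pressure fluctuation
(E) agitator failure — selectivity up miss; particulate in product match; pressure drop high miss; viscosity out of range miss; odor noted match; outlet temperature low miss; pressure fluctuation miss
Every candidate fails on at least one observation.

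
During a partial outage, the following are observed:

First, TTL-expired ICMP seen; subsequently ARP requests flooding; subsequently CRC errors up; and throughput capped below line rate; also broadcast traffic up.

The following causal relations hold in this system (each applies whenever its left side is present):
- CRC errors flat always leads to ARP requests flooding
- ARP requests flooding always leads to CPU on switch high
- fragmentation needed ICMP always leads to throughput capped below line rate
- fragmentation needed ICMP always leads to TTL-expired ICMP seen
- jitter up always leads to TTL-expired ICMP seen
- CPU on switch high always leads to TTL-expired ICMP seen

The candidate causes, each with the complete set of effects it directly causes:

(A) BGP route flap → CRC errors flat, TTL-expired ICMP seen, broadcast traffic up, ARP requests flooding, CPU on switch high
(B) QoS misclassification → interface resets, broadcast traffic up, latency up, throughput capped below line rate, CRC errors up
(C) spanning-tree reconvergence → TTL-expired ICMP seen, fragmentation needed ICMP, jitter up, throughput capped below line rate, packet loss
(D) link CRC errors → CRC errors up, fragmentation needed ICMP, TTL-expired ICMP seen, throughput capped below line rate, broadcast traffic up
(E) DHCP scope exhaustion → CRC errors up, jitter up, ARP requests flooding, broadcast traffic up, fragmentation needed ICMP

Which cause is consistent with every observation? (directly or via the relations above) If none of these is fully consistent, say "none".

E

Testing each hypothesis:
(A) BGP route flap — fails on CRC errors up, throughput capped below line rate (predicts CRC errors flat, not CRC errors up)
(B) QoS misclassification — TTL-expired ICMP seen miss; ARP requests flooding miss; CRC errors up match; throughput capped below line rate match; broadcast traffic up match
(C) spanning-tree reconvergence — TTL-expired ICMP seen match; ARP requests flooding miss; CRC errors up miss; throughput capped below line rate match; broadcast traffic up miss
(D) link CRC errors — TTL-expired ICMP seen match; ARP requests flooding miss; CRC errors up match; throughput capped below line rate match; broadcast traffic up match
(E) DHCP scope exhaustion — TTL-expired ICMP seen match (through fragmentation needed ICMP → TTL-expired ICMP seen); ARP requests flooding match; CRC errors up match; throughput capped below line rate match (through fragmentation needed ICMP → throughput capped below line rate); broadcast traffic up match
(E) alone accounts for all the evidence.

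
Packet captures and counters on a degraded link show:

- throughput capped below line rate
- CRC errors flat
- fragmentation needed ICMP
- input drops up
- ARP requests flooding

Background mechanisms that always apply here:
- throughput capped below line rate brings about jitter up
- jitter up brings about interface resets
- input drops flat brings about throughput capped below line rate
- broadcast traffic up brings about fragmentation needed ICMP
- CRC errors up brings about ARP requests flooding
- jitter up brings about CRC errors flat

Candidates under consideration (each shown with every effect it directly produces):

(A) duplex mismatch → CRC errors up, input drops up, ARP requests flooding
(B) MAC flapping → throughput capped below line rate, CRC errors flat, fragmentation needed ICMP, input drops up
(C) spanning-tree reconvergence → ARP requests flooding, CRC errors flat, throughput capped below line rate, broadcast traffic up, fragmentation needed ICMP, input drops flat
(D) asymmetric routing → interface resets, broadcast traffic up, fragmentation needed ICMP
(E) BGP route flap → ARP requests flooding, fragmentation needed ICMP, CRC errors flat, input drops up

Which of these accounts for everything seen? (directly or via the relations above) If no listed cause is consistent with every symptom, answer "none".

Checking each candidate against the observations:
(A) duplex mismatch — throughput capped below line rate miss; CRC errors flat miss; fragmentation needed ICMP miss; input drops up match; ARP requests flooding match
(B) MAC flapping — does not account for ARP requests flooding
(C) spanning-tree reconvergence — throughput capped below line rate match; CRC errors flat match; fragmentation needed ICMP match; input drops up miss; ARP requests flooding match
(D) asymmetric routing — throughput capped below line rate miss; CRC errors flat miss; fragmentation needed ICMP match; input drops up miss; ARP requests flooding miss
(E) BGP route flap — does not account for throughput capped below line rate
Every candidate fails on at least one observation.

none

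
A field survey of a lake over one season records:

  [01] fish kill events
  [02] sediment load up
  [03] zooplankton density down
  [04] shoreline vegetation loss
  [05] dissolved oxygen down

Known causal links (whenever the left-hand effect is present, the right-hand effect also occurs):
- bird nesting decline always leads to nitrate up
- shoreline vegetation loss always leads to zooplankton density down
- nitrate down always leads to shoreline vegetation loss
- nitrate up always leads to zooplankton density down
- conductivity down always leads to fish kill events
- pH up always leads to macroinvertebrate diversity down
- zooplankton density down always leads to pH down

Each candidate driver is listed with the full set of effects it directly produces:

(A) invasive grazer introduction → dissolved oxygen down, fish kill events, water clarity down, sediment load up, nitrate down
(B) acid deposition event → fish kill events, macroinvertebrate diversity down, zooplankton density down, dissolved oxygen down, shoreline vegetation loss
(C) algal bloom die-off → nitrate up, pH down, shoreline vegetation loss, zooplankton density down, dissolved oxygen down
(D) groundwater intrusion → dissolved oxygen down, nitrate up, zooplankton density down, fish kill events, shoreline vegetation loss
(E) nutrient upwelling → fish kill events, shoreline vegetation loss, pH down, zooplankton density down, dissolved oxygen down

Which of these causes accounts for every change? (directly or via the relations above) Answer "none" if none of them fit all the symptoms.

Per-candidate check:
(A) invasive grazer introduction — accounts for every observation (zooplankton density down through nitrate down → shoreline vegetation loss → zooplankton density down)
(B) acid deposition event — does not account for sediment load up
(C) algal bloom die-off — fish kill events ✗; sediment load up ✗; zooplankton density down ✓; shoreline vegetation loss ✓; dissolved oxygen down ✓
(D) groundwater intrusion — fish kill events ✓; sediment load up ✗; zooplankton density down ✓; shoreline vegetation loss ✓; dissolved oxygen down ✓
(E) nutrient upwelling — does not account for sediment load up
(A) alone accounts for all the evidence.

A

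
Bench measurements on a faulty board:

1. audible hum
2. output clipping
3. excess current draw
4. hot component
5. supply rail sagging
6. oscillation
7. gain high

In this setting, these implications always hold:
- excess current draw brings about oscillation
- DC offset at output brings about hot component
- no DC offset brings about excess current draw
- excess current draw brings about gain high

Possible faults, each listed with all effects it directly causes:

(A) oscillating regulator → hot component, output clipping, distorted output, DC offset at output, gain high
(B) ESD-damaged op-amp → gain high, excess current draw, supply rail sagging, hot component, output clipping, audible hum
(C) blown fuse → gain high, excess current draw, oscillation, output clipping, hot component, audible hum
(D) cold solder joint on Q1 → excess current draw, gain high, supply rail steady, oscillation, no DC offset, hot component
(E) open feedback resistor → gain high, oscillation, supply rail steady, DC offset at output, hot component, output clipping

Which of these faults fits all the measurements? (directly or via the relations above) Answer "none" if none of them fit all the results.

B

Checking each candidate against the observations:
(A) oscillating regulator — audible hum ✗; output clipping ✓; excess current draw ✗; hot component ✓; supply rail sagging ✗; oscillation ✗; gain high ✓
(B) ESD-damaged op-amp — audible hum ✓; output clipping ✓; excess current draw ✓; hot component ✓; supply rail sagging ✓; oscillation ✓ (via excess current draw → oscillation); gain high ✓
(C) blown fuse — audible hum ✓; output clipping ✓; excess current draw ✓; hot component ✓; supply rail sagging ✗; oscillation ✓; gain high ✓
(D) cold solder joint on Q1 — audible hum ✗; output clipping ✗; excess current draw ✓; hot component ✓; supply rail sagging ✗; oscillation ✓; gain high ✓
(E) open feedback resistor — fails on audible hum, excess current draw, supply rail sagging (predicts supply rail steady, not supply rail sagging)
Only (B) is consistent with every observation.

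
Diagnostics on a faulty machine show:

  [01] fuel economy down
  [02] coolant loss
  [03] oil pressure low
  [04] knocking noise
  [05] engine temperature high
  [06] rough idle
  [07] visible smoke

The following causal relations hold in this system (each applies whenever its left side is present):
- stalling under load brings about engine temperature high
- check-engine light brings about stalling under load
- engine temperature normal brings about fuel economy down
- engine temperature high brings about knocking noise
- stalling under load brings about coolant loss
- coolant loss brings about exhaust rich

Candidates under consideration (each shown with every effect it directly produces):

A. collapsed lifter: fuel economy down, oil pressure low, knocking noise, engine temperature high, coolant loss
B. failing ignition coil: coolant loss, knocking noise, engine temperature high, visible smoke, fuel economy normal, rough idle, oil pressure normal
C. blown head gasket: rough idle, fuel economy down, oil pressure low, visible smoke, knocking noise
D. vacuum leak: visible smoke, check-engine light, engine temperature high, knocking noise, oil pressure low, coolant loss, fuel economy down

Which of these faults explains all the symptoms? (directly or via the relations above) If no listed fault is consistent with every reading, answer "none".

none

Testing each hypothesis:
(A) collapsed lifter — does not account for rough idle, visible smoke
(B) failing ignition coil — fuel economy down ✗; coolant loss ✓; oil pressure low ✗; knocking noise ✓; engine temperature high ✓; rough idle ✓; visible smoke ✓
(C) blown head gasket — does not account for coolant loss, engine temperature high
(D) vacuum leak — fuel economy down ✓; coolant loss ✓; oil pressure low ✓; knocking noise ✓; engine temperature high ✓; rough idle ✗; visible smoke ✓
None of the listed candidates fits everything.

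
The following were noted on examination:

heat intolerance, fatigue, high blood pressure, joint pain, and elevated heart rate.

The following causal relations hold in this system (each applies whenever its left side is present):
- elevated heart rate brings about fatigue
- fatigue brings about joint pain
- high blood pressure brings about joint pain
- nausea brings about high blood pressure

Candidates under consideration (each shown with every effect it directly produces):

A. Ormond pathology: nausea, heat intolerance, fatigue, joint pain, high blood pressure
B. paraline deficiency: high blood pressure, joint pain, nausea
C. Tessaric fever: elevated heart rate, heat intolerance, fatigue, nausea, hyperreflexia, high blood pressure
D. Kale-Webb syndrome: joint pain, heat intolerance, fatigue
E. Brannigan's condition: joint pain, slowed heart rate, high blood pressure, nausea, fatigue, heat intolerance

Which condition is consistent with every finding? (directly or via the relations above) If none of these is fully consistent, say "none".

Checking each candidate against the observations:
(A) Ormond pathology — heat intolerance yes; fatigue yes; high blood pressure yes; joint pain yes; elevated heart rate NO
(B) paraline deficiency — does not account for heat intolerance, fatigue, elevated heart rate
(C) Tessaric fever — accounts for every observation (joint pain via high blood pressure → joint pain)
(D) Kale-Webb syndrome — does not account for high blood pressure, elevated heart rate
(E) Brannigan's condition — heat intolerance yes; fatigue yes; high blood pressure yes; joint pain yes; elevated heart rate NO
(C) alone accounts for all the evidence.

C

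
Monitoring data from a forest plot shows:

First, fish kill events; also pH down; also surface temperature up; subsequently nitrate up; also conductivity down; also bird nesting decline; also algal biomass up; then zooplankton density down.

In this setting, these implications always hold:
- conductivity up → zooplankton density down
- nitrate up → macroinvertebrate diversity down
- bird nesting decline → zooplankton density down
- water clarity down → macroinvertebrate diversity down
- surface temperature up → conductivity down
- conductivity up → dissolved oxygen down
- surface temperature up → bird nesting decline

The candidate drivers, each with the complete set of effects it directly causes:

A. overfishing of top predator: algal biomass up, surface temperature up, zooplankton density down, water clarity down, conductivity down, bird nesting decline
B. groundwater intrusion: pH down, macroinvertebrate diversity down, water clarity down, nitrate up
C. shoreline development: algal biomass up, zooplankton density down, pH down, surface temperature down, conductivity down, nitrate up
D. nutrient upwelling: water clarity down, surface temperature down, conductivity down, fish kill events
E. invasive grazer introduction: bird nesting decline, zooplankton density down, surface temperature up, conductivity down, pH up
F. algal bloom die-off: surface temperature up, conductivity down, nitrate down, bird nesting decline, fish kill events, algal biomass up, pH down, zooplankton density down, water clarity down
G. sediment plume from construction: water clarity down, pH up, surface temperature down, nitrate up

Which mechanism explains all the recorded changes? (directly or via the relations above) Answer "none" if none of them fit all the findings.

none

Per-candidate check:
(A) overfishing of top predator — does not account for fish kill events, pH down, nitrate up
(B) groundwater intrusion — fish kill events ✗; pH down ✓; surface temperature up ✗; nitrate up ✓; conductivity down ✗; bird nesting decline ✗; algal biomass up ✗; zooplankton density down ✗
(C) shoreline development — fish kill events ✗; pH down ✓; surface temperature up ✗; nitrate up ✓; conductivity down ✓; bird nesting decline ✗; algal biomass up ✓; zooplankton density down ✓
(D) nutrient upwelling — fish kill events ✓; pH down ✗; surface temperature up ✗; nitrate up ✗; conductivity down ✓; bird nesting decline ✗; algal biomass up ✗; zooplankton density down ✗
(E) invasive grazer introduction — fish kill events ✗; pH down ✗; surface temperature up ✓; nitrate up ✗; conductivity down ✓; bird nesting decline ✓; algal biomass up ✗; zooplankton density down ✓
(F) algal bloom die-off — fish kill events ✓; pH down ✓; surface temperature up ✓; nitrate up ✗; conductivity down ✓; bird nesting decline ✓; algal biomass up ✓; zooplankton density down ✓
(G) sediment plume from construction — fails on fish kill events, pH down, surface temperature up, conductivity down, bird nesting decline, algal biomass up, zooplankton density down (predicts pH up, not pH down; predicts surface temperature down, not surface temperature up)
No candidate is consistent with all observations.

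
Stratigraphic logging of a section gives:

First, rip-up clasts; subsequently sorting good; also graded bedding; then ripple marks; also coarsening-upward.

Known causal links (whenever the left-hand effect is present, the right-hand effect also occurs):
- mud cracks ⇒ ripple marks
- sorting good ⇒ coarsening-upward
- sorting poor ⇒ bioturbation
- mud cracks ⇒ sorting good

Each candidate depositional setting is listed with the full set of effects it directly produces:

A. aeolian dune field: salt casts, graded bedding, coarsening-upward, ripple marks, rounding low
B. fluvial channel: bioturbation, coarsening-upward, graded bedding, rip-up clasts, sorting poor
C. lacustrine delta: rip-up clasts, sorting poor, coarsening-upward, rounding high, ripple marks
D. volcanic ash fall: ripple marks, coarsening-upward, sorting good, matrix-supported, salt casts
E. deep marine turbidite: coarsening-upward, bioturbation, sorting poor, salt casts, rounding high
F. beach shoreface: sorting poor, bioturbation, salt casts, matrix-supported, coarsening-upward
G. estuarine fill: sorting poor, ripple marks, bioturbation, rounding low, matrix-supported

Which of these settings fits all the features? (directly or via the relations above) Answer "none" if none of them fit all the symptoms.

For each candidate, compare predicted effects to what was observed:
(A) aeolian dune field — rip-up clasts NO; sorting good NO; graded bedding yes; ripple marks yes; coarsening-upward yes
(B) fluvial channel — fails on sorting good, ripple marks (predicts sorting poor, not sorting good)
(C) lacustrine delta — fails on sorting good, graded bedding (predicts sorting poor, not sorting good)
(D) volcanic ash fall — rip-up clasts NO; sorting good yes; graded bedding NO; ripple marks yes; coarsening-upward yes
(E) deep marine turbidite — rip-up clasts NO; sorting good NO; graded bedding NO; ripple marks NO; coarsening-upward yes
(F) beach shoreface — fails on rip-up clasts, sorting good, graded bedding, ripple marks (predicts sorting poor, not sorting good)
(G) estuarine fill — fails on rip-up clasts, sorting good, graded bedding, coarsening-upward (predicts sorting poor, not sorting good)
Every candidate fails on at least one observation.

none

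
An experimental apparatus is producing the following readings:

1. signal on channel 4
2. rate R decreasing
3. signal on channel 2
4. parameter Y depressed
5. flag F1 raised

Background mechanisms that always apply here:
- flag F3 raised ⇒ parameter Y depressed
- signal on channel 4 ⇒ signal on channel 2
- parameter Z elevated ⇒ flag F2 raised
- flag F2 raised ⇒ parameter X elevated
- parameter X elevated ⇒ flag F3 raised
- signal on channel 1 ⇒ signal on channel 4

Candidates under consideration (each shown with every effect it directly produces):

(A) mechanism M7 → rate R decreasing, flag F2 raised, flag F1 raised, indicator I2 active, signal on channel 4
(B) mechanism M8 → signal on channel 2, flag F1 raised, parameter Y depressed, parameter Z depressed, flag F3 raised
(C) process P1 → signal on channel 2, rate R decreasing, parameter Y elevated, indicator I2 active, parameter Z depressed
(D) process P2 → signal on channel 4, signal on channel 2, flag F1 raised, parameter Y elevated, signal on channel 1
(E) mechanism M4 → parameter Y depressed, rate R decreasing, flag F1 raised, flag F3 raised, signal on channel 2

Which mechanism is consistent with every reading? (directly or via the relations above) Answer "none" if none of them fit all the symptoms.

A

Checking each candidate against the observations:
(A) mechanism M7 — signal on channel 4 match; rate R decreasing match; signal on channel 2 match (through signal on channel 4 → signal on channel 2); parameter Y depressed match (through flag F2 raised → parameter X elevated → flag F3 raised → parameter Y depressed); flag F1 raised match
(B) mechanism M8 — signal on channel 4 miss; rate R decreasing miss; signal on channel 2 match; parameter Y depressed match; flag F1 raised match
(C) process P1 — signal on channel 4 miss; rate R decreasing match; signal on channel 2 match; parameter Y depressed miss; flag F1 raised miss
(D) process P2 — signal on channel 4 match; rate R decreasing miss; signal on channel 2 match; parameter Y depressed miss; flag F1 raised match
(E) mechanism M4 — signal on channel 4 miss; rate R decreasing match; signal on channel 2 match; parameter Y depressed match; flag F1 raised match
(A) alone accounts for all the evidence.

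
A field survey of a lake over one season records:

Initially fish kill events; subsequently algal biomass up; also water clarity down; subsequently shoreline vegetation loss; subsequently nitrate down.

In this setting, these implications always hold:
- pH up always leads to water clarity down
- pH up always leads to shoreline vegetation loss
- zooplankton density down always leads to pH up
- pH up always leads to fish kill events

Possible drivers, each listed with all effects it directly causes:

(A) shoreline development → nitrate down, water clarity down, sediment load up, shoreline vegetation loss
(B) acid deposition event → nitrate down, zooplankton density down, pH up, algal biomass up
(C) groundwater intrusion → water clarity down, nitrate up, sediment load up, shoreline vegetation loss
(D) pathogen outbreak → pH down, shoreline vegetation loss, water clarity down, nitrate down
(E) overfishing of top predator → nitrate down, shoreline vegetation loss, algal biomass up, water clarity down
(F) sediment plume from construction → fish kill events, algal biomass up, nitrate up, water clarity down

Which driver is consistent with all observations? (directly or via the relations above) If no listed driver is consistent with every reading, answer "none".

For each candidate, compare predicted effects to what was observed:
(A) shoreline development — fish kill events miss; algal biomass up miss; water clarity down match; shoreline vegetation loss match; nitrate down match
(B) acid deposition event — fish kill events match (through pH up → fish kill events); algal biomass up match; water clarity down match (through pH up → water clarity down); shoreline vegetation loss match (through pH up → shoreline vegetation loss); nitrate down match
(C) groundwater intrusion — fails on fish kill events, algal biomass up, nitrate down (predicts nitrate up, not nitrate down)
(D) pathogen outbreak — fish kill events miss; algal biomass up miss; water clarity down match; shoreline vegetation loss match; nitrate down match
(E) overfishing of top predator — fish kill events miss; algal biomass up match; water clarity down match; shoreline vegetation loss match; nitrate down match
(F) sediment plume from construction — fish kill events match; algal biomass up match; water clarity down match; shoreline vegetation loss miss; nitrate down miss
(B) is the only candidate with no mismatches.

B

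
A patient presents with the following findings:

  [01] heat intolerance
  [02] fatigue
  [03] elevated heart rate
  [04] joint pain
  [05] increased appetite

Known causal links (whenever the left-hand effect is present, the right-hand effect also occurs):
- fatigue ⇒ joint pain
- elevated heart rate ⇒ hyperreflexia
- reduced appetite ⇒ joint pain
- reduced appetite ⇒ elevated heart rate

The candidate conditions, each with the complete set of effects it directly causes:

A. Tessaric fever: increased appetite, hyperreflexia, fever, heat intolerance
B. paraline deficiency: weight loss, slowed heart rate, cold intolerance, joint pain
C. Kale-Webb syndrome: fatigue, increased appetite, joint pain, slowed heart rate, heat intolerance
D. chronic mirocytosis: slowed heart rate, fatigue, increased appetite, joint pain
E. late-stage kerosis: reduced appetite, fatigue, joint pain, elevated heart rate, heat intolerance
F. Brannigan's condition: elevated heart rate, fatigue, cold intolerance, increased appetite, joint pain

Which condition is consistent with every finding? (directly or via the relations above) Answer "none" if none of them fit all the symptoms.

none

Checking each candidate against the observations:
(A) Tessaric fever — does not account for fatigue, elevated heart rate, joint pain
(B) paraline deficiency — heat intolerance NO; fatigue NO; elevated heart rate NO; joint pain yes; increased appetite NO
(C) Kale-Webb syndrome — fails on elevated heart rate (predicts slowed heart rate, not elevated heart rate)
(D) chronic mirocytosis — fails on heat intolerance, elevated heart rate (predicts slowed heart rate, not elevated heart rate)
(E) late-stage kerosis — heat intolerance yes; fatigue yes; elevated heart rate yes; joint pain yes; increased appetite NO
(F) Brannigan's condition — heat intolerance NO; fatigue yes; elevated heart rate yes; joint pain yes; increased appetite yes
None of the listed candidates fits everything.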